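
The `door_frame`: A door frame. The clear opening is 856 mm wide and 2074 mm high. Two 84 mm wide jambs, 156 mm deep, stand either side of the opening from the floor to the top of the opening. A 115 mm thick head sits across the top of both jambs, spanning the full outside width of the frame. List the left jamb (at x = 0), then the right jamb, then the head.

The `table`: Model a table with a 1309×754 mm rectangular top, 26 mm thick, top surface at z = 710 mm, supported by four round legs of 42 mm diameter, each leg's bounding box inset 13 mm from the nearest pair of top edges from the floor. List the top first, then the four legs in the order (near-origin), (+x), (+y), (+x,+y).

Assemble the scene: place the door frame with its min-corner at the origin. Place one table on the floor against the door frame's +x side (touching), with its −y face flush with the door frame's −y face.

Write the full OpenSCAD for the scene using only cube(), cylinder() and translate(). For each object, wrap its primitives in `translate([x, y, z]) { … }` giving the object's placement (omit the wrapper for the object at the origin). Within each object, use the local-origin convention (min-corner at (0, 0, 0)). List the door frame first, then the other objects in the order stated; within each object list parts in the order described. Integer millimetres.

cube([84, 156, 2074]);
translate([940, 0, 0]) cube([84, 156, 2074]);
translate([0, 0, 2074]) cube([1024, 156, 115]);
translate([1024, 0, 0]) {
  translate([0, 0, 684]) cube([1309, 754, 26]);
  translate([34, 34, 0]) cylinder(h = 684, r = 21);
  translate([1275, 34, 0]) cylinder(h = 684, r = 21);
  translate([34, 720, 0]) cylinder(h = 684, r = 21);
  translate([1275, 720, 0]) cylinder(h = 684, r = 21);
}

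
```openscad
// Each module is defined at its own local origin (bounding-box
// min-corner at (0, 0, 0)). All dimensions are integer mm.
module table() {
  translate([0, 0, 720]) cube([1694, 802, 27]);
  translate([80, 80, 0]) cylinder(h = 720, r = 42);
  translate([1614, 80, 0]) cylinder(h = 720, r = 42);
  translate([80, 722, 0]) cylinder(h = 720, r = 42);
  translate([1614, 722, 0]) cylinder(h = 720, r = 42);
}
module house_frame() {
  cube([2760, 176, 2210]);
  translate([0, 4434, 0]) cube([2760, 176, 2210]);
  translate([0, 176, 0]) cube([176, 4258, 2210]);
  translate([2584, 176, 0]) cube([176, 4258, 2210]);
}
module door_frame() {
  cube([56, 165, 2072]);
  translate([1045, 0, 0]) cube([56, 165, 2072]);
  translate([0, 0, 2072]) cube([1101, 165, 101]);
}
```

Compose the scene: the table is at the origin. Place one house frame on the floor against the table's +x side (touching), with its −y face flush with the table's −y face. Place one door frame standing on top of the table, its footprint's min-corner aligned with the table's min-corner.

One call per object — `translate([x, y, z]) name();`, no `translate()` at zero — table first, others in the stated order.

table();
translate([1694, 0, 0]) house_frame();
translate([0, 0, 747]) door_frame();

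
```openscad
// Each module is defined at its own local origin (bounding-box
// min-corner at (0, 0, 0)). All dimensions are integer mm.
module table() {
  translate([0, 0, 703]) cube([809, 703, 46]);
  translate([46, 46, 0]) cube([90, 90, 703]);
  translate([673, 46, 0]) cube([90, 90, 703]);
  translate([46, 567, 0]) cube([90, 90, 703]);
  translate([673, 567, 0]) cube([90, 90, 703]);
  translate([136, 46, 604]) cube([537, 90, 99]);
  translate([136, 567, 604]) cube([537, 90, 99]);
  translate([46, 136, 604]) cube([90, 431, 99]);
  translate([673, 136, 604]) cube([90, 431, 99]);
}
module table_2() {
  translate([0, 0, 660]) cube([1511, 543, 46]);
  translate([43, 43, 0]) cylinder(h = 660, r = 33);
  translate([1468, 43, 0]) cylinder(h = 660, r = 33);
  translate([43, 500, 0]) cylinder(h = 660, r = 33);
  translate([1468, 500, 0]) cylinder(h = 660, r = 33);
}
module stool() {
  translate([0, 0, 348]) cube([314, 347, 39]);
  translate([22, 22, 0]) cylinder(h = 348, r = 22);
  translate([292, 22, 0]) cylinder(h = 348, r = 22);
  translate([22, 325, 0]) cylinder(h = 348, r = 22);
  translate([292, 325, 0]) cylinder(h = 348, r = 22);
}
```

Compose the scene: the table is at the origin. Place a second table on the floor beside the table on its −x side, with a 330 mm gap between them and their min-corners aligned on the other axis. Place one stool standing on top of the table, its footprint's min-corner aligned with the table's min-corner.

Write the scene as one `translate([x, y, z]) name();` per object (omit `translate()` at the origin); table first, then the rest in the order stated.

table();
translate([-1841, 0, 0]) table_2();
translate([0, 0, 749]) stool();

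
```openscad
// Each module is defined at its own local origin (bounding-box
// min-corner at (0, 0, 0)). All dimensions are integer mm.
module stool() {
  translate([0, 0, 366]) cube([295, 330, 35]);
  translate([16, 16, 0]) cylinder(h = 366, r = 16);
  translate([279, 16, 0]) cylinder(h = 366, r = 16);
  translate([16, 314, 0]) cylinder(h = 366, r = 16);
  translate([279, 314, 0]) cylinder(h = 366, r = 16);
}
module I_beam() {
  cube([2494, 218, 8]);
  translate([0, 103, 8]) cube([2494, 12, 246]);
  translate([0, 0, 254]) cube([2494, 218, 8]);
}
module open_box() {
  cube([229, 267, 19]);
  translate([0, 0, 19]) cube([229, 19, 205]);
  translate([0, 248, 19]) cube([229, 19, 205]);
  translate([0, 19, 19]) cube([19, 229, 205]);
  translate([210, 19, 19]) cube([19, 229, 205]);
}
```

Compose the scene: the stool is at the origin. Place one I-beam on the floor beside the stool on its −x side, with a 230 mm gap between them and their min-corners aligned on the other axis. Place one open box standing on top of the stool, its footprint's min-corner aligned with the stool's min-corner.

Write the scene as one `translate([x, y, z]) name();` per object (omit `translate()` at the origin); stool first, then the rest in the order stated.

stool();
translate([-2724, 0, 0]) I_beam();
translate([0, 0, 401]) open_box();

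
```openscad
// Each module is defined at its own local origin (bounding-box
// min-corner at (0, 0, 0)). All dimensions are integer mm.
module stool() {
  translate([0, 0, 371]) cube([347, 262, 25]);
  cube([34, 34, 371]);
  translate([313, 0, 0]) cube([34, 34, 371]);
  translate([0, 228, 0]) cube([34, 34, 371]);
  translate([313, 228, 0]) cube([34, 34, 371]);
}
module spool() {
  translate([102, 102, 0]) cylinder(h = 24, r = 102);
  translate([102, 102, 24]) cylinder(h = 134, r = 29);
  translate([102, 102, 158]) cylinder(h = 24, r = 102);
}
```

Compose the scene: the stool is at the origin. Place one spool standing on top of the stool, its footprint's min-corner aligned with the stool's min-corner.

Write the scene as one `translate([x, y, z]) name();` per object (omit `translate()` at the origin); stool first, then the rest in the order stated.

stool();
translate([0, 0, 396]) spool();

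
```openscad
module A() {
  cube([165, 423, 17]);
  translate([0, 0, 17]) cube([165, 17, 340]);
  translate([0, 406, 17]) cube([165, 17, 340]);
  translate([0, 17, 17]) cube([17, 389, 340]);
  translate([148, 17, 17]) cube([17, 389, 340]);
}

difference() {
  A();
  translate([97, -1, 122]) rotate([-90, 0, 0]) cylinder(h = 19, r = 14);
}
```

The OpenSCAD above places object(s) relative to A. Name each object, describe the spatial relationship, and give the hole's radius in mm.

The subtracted cylinder has r = 14 mm.

A is an open box. The open box has a circular hole through its front wall. The hole's radius is 14 mm.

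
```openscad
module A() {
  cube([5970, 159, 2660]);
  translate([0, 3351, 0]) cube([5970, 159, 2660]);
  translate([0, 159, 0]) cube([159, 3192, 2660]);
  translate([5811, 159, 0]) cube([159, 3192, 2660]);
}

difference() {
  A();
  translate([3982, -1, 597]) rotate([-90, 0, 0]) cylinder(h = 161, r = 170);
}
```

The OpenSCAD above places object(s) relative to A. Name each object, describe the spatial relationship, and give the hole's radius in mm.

The subtracted cylinder has r = 170 mm.

A is a house frame. The house frame has a circular hole through its front wall. The hole's radius is 170 mm.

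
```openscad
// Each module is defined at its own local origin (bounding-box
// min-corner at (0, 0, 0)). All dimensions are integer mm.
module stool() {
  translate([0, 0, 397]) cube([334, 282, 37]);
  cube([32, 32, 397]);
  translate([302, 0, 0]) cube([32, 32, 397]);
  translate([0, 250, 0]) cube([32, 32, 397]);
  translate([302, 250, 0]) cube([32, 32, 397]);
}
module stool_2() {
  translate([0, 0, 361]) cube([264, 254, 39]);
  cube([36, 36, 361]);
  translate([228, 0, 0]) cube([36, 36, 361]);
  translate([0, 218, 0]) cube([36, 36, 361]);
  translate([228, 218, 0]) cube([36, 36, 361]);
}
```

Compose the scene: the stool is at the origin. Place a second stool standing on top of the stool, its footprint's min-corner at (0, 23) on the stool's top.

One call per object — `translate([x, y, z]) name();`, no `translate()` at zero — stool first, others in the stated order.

stool();
translate([0, 23, 434]) stool_2();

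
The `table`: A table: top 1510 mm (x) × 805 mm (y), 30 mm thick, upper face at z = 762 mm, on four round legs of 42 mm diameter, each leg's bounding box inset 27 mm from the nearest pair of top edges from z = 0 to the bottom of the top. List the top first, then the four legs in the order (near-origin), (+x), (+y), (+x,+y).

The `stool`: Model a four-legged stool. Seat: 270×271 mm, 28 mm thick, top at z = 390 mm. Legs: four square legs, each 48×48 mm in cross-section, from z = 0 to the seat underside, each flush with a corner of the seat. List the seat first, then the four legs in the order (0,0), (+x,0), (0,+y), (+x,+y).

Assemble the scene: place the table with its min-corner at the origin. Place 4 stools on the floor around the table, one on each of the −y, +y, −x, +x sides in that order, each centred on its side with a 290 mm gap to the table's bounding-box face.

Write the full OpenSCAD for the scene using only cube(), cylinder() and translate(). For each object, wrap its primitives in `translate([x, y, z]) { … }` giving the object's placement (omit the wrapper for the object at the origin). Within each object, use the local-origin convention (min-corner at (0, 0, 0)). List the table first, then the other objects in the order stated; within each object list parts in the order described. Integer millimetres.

translate([0, 0, 732]) cube([1510, 805, 30]);
translate([48, 48, 0]) cylinder(h = 732, r = 21);
translate([1462, 48, 0]) cylinder(h = 732, r = 21);
translate([48, 757, 0]) cylinder(h = 732, r = 21);
translate([1462, 757, 0]) cylinder(h = 732, r = 21);
translate([620, -561, 0]) {
  translate([0, 0, 362]) cube([270, 271, 28]);
  cube([48, 48, 362]);
  translate([222, 0, 0]) cube([48, 48, 362]);
  translate([0, 223, 0]) cube([48, 48, 362]);
  translate([222, 223, 0]) cube([48, 48, 362]);
}
translate([620, 1095, 0]) {
  translate([0, 0, 362]) cube([270, 271, 28]);
  cube([48, 48, 362]);
  translate([222, 0, 0]) cube([48, 48, 362]);
  translate([0, 223, 0]) cube([48, 48, 362]);
  translate([222, 223, 0]) cube([48, 48, 362]);
}
translate([-560, 267, 0]) {
  translate([0, 0, 362]) cube([270, 271, 28]);
  cube([48, 48, 362]);
  translate([222, 0, 0]) cube([48, 48, 362]);
  translate([0, 223, 0]) cube([48, 48, 362]);
  translate([222, 223, 0]) cube([48, 48, 362]);
}
translate([1800, 267, 0]) {
  translate([0, 0, 362]) cube([270, 271, 28]);
  cube([48, 48, 362]);
  translate([222, 0, 0]) cube([48, 48, 362]);
  translate([0, 223, 0]) cube([48, 48, 362]);
  translate([222, 223, 0]) cube([48, 48, 362]);
}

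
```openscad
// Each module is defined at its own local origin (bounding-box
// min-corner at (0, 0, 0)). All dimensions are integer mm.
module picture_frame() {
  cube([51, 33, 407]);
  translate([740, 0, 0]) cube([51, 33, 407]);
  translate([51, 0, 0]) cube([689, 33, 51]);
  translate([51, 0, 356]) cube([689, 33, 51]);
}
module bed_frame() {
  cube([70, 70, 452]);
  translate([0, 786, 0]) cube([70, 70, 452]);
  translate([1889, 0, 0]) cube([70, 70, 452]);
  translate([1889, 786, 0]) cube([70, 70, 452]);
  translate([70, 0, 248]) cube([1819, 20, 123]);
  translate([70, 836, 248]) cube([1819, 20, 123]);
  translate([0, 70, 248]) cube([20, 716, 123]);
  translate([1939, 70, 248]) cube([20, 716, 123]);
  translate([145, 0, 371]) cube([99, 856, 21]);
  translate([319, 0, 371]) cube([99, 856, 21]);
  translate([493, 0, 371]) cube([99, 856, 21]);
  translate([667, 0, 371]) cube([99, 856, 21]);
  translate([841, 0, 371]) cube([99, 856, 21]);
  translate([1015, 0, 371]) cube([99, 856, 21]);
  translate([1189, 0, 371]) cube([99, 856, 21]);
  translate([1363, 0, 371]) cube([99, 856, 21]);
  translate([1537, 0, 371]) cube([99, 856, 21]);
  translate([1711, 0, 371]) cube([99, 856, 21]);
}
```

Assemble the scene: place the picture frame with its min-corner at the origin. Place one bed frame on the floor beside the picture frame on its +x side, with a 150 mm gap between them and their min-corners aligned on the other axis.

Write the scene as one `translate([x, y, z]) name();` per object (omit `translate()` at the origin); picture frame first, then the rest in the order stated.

picture_frame();
translate([941, 0, 0]) bed_frame();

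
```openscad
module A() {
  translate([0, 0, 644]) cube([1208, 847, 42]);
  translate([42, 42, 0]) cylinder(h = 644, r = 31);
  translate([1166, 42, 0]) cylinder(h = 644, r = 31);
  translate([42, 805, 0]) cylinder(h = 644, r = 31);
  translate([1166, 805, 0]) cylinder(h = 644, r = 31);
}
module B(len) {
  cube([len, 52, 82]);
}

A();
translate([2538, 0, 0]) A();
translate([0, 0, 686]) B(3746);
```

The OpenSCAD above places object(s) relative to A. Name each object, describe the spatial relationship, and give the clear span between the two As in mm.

A is a table. B is a beam. A beam spans the tops of two tables. The clear span between the two tables is 1330 mm.

Second table starts at x = 2538; first ends at x = 1208; clear span = 2538 − 1208 = 1330 mm.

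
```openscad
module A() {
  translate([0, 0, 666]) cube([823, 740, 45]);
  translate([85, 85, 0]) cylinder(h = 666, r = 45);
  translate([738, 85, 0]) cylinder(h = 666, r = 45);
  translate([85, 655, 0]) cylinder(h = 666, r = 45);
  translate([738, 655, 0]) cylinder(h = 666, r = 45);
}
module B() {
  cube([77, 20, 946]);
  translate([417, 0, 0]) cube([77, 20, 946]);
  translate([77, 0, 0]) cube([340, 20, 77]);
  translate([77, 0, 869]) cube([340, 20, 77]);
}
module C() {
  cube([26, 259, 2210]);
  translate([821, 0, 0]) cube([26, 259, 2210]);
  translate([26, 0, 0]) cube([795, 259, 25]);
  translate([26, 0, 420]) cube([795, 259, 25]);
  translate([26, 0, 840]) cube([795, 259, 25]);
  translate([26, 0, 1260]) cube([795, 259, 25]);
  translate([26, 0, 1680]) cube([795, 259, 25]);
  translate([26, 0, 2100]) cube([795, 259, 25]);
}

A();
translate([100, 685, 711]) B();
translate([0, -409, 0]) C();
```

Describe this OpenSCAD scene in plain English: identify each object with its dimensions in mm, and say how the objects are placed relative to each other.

A is a rectangular dining table. The top is 823×740×45 mm with its upper surface at z = 711 mm. It stands on four round legs of 90 mm diameter, each leg's bounding box inset 40 mm from the nearest pair of top edges, running from the floor to the underside of the top.

B is a picture frame with a 340×792 mm rectangular opening (x by z) and a uniform 77 mm border on every side. Frame depth is 20 mm along y. It is built from two vertical stiles running the full outside height and two horizontal rails spanning the gap between the stiles.

C is an open bookshelf. Two side panels, each 26 mm thick, 259 mm deep and 2210 mm tall, stand 847 mm apart (outside-to-outside). Between them sit 6 shelves, each 25 mm thick and 259 mm deep, spanning the full gap between the sides. The bottom shelf rests on the floor (its underside at z = 0) and the clear gap between one shelf's top and the next shelf's underside is 395 mm.

The picture frame is on top of the table. The bookshelf is on the floor beside the table on its −y side.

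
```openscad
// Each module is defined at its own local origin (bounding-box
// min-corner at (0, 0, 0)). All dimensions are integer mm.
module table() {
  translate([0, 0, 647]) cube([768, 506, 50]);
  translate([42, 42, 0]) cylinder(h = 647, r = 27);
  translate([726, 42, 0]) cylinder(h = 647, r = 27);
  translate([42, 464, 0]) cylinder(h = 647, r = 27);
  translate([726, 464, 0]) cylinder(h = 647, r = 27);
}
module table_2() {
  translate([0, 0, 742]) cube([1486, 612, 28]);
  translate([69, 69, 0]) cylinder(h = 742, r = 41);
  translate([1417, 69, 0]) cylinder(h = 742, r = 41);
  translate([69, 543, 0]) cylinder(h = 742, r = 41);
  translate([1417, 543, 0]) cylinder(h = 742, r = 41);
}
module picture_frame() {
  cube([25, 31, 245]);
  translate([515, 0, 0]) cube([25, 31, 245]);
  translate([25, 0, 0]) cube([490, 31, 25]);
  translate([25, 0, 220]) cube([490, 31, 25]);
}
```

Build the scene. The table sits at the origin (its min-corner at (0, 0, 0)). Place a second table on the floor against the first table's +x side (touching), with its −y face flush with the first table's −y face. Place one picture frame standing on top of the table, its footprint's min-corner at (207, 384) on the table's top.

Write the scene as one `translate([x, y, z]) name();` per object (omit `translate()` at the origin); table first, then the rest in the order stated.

table();
translate([768, 0, 0]) table_2();
translate([207, 384, 697]) picture_frame();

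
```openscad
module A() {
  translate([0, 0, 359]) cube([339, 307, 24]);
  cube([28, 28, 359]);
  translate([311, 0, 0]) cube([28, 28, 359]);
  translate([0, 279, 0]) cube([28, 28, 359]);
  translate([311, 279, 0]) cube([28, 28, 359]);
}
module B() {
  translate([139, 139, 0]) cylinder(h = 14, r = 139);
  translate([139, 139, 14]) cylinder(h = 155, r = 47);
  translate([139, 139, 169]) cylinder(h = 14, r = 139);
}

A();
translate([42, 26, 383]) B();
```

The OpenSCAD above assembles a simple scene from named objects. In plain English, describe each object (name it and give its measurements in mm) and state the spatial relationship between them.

A is a four-legged stool. The seat is 339×307 mm, 24 mm thick, top at z = 383 mm. It stands on four square legs, each 28×28 mm in cross-section, from z = 0 to the seat underside, each flush with a corner of the seat.

B is a spool: two coaxial disc flanges of radius 139 mm and thickness 14 mm, joined by a core cylinder of radius 47 mm and height 155 mm. The lower flange rests on z = 0 and the three cylinders share a vertical axis.

The spool is on top of the stool.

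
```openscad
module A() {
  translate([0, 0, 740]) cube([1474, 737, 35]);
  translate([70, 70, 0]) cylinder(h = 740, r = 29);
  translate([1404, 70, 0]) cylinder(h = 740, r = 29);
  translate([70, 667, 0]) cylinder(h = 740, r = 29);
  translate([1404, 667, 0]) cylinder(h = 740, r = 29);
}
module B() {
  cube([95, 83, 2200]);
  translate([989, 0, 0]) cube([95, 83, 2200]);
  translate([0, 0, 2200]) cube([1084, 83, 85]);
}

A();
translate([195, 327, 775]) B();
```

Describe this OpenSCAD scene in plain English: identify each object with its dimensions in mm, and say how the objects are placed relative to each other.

A is a table: top 1474 mm (x) × 737 mm (y), 35 mm thick, upper face at z = 775 mm, on four round legs of 58 mm diameter, each leg's bounding box inset 41 mm from the nearest pair of top edges, running from z = 0 to the bottom of the top.

B is a door frame. The clear opening is 894 mm wide and 2200 mm high. Two 95 mm wide jambs, 83 mm deep, stand either side of the opening from the floor to the top of the opening. A 85 mm thick head sits across the top of both jambs, spanning the full outside width of the frame.

The door frame is on top of the table, centred.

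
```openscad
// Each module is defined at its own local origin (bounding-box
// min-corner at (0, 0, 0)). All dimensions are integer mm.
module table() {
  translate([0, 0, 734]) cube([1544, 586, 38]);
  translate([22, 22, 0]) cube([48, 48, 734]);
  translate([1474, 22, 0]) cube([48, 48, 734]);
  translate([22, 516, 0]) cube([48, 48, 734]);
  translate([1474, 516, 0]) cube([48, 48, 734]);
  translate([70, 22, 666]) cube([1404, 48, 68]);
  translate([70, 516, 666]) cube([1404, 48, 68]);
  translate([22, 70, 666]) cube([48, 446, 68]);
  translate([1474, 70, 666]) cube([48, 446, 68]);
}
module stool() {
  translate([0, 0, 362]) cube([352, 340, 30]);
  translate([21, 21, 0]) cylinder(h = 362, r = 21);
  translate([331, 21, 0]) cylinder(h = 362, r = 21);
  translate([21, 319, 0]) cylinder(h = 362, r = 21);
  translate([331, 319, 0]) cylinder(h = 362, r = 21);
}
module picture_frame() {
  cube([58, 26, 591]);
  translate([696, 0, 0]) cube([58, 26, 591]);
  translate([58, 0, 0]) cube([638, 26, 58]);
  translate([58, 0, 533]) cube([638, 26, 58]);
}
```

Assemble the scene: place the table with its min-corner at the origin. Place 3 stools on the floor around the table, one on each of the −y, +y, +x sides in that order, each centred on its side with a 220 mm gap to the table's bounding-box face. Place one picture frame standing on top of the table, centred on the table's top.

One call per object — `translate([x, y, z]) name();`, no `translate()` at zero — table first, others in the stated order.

table();
translate([596, -560, 0]) stool();
translate([596, 806, 0]) stool();
translate([1764, 123, 0]) stool();
translate([395, 280, 772]) picture_frame();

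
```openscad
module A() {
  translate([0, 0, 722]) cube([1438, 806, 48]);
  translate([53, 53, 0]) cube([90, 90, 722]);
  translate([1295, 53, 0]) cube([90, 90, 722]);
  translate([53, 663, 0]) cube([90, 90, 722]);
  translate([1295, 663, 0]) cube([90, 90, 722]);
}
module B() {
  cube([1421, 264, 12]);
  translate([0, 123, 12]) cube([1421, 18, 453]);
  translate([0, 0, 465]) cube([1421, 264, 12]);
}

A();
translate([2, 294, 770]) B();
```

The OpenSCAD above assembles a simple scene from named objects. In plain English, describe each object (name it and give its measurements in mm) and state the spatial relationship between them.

A is a table: top 1438 mm (x) × 806 mm (y), 48 mm thick, upper face at z = 770 mm, on four 90×90 mm square legs, each inset 53 mm from the nearest pair of top edges, running from z = 0 to the bottom of the top.

B is an I-beam lying along x, 1421 mm long. Overall section height 477 mm. Two flanges 264 mm wide (y) and 12 mm thick, one on the floor and one at the top; a web 18 mm thick runs between them, centred on the flange width.

The I-beam is on top of the table.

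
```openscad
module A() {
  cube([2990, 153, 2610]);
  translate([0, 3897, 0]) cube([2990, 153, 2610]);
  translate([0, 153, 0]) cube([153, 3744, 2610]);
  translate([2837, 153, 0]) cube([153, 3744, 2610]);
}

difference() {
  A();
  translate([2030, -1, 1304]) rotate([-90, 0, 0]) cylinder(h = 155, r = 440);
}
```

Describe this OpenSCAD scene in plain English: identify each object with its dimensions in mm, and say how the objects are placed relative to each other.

A is the wall frame of a small rectangular building: four walls, each 2610 mm tall and 153 mm thick, enclosing a footprint 2990 mm (x) by 4050 mm (y) outside-to-outside, with no floor or roof. The front and back walls (the −y and +y sides) span the full width; the two side walls fit between them.

The house frame has a circular hole of radius 440 mm through its front wall, centred at (x = 2030, z = 1304).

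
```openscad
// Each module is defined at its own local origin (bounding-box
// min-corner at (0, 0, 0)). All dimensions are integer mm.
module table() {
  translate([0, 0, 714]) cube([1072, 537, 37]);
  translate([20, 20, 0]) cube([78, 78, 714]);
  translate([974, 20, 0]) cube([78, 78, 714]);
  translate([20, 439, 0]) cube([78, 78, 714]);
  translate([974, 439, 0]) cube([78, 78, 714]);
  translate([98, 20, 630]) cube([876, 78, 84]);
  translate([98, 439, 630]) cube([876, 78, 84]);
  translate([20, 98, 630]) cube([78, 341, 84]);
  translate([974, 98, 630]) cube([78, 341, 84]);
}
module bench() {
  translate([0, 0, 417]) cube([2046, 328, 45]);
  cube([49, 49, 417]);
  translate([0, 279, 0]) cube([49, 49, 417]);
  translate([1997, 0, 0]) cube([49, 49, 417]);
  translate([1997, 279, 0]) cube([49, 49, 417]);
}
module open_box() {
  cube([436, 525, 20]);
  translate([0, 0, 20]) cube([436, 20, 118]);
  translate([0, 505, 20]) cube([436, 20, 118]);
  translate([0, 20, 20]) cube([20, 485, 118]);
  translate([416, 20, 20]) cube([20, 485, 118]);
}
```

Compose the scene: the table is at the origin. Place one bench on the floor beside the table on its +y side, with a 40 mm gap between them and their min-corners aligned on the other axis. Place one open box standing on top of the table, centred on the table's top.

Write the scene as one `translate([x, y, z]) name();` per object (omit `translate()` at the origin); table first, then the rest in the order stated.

table();
translate([0, 577, 0]) bench();
translate([318, 6, 751]) open_box();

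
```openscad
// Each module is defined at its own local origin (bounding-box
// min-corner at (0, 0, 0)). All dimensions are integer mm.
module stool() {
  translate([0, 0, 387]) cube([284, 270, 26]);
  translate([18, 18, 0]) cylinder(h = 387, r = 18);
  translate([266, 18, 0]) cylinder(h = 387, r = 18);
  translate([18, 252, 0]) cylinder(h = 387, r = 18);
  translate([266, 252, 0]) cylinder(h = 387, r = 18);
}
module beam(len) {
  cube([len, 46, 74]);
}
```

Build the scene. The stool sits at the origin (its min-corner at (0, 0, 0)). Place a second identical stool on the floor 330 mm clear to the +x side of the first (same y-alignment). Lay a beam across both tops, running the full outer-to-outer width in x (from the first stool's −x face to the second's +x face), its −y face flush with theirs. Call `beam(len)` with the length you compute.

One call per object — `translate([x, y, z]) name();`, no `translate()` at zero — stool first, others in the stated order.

stool();
translate([614, 0, 0]) stool();
translate([0, 0, 413]) beam(898);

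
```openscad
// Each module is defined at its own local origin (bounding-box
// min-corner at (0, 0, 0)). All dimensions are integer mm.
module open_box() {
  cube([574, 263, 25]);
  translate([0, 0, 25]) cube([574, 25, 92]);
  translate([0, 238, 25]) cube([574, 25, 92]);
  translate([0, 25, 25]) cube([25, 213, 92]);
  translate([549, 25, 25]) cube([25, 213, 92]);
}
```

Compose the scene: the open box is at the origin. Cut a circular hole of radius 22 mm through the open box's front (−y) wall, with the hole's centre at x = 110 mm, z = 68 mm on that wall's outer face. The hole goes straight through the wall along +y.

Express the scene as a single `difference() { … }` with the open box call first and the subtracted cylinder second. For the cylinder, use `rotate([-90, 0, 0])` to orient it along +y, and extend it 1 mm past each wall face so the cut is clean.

difference() {
  open_box();
  translate([110, -1, 68]) rotate([-90, 0, 0]) cylinder(h = 27, r = 22);
}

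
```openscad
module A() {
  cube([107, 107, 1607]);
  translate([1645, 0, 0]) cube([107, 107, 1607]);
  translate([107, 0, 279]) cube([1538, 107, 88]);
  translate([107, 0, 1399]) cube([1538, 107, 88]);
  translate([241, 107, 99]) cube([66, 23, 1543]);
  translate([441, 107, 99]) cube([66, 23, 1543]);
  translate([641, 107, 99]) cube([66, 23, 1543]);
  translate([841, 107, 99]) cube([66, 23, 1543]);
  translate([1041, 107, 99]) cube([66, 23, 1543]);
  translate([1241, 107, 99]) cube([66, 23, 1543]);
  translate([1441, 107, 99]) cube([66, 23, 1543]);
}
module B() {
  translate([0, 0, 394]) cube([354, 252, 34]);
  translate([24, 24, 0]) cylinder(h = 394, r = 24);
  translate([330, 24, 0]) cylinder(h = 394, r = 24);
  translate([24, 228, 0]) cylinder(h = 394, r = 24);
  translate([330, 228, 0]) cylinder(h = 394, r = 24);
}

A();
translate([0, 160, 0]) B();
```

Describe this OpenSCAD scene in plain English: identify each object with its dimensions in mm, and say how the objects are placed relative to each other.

A is a fence section. Two 107×107 mm posts, 1607 mm tall, stand on the floor with a clear span of 1538 mm between their inner faces. Two horizontal rails of 107×88 mm section span the gap between the posts with their undersides at z = 279 mm and z = 1399 mm, flush with the posts' −y face. 7 pickets, each 66 mm wide, 23 mm thick and 1543 mm tall, are fixed to the +y face of the rails with their bottoms at z = 99 mm, evenly spaced across the span with equal gaps (rounded down to the nearest mm) at the −x end and between each pair — any rounding remainder accumulates at the +x end.

B is a four-legged stool. The seat is a 354×252×34 mm slab whose top surface is at z = 428 mm; four round legs, each 48 mm in diameter, run from the floor (z = 0) to the underside of the seat, each leg's axis is inset half a diameter from the nearest pair of seat edges (so the leg's bounding box is flush with the corner).

The stool is on the floor beside the fence section on its +y side.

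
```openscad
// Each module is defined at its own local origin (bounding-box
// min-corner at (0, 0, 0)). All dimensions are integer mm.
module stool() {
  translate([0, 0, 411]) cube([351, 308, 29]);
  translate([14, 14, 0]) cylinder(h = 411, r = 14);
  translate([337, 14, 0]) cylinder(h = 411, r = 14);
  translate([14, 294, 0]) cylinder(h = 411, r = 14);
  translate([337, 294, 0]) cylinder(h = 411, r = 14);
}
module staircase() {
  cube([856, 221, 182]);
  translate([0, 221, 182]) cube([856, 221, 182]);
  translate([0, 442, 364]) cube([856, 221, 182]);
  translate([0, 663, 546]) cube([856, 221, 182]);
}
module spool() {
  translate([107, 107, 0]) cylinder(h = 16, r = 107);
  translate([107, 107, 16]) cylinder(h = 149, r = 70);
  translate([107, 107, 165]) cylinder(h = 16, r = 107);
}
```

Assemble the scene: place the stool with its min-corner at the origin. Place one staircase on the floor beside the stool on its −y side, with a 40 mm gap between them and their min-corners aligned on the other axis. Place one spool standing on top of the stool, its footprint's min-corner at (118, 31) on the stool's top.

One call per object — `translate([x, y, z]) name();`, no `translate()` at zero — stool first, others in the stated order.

stool();
translate([0, -924, 0]) staircase();
translate([118, 31, 440]) spool();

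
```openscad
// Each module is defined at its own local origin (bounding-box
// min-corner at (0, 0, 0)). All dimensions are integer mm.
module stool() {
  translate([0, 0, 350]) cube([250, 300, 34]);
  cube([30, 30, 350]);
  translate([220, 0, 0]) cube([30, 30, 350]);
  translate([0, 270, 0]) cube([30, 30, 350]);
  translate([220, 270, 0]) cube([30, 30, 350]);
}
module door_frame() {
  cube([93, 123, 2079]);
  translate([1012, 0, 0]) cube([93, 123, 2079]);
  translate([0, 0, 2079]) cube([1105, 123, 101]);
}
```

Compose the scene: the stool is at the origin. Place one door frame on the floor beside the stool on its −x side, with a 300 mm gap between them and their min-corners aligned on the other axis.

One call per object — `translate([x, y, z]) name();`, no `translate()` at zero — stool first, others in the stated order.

stool();
translate([-1405, 0, 0]) door_frame();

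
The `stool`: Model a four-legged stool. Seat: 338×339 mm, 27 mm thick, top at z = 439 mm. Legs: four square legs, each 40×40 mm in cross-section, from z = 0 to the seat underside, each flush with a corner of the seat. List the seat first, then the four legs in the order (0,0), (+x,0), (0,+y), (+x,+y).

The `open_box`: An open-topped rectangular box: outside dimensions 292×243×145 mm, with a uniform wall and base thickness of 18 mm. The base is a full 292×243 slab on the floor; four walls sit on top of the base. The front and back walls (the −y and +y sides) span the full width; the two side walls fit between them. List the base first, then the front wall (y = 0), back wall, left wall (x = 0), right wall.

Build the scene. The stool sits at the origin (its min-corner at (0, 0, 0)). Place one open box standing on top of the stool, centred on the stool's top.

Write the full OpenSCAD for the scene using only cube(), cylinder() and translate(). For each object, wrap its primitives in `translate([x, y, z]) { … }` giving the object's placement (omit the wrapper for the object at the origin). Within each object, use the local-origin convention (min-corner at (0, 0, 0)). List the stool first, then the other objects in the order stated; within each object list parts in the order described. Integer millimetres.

translate([0, 0, 412]) cube([338, 339, 27]);
cube([40, 40, 412]);
translate([298, 0, 0]) cube([40, 40, 412]);
translate([0, 299, 0]) cube([40, 40, 412]);
translate([298, 299, 0]) cube([40, 40, 412]);
translate([23, 48, 439]) {
  cube([292, 243, 18]);
  translate([0, 0, 18]) cube([292, 18, 127]);
  translate([0, 225, 18]) cube([292, 18, 127]);
  translate([0, 18, 18]) cube([18, 207, 127]);
  translate([274, 18, 18]) cube([18, 207, 127]);
}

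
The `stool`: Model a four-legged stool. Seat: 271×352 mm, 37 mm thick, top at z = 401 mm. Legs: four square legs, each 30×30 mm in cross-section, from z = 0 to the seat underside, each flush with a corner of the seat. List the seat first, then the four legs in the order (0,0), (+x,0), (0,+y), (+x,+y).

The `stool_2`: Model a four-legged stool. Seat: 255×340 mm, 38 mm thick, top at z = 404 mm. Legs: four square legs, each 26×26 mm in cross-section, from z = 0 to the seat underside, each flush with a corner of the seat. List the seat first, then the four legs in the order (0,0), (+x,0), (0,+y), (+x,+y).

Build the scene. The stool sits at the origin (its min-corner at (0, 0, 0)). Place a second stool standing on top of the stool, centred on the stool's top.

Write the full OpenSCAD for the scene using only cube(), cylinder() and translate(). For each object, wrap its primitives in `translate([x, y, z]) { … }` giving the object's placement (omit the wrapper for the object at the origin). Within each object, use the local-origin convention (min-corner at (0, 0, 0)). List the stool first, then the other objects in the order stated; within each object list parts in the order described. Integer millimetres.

translate([0, 0, 364]) cube([271, 352, 37]);
cube([30, 30, 364]);
translate([241, 0, 0]) cube([30, 30, 364]);
translate([0, 322, 0]) cube([30, 30, 364]);
translate([241, 322, 0]) cube([30, 30, 364]);
translate([8, 6, 401]) {
  translate([0, 0, 366]) cube([255, 340, 38]);
  cube([26, 26, 366]);
  translate([229, 0, 0]) cube([26, 26, 366]);
  translate([0, 314, 0]) cube([26, 26, 366]);
  translate([229, 314, 0]) cube([26, 26, 366]);
}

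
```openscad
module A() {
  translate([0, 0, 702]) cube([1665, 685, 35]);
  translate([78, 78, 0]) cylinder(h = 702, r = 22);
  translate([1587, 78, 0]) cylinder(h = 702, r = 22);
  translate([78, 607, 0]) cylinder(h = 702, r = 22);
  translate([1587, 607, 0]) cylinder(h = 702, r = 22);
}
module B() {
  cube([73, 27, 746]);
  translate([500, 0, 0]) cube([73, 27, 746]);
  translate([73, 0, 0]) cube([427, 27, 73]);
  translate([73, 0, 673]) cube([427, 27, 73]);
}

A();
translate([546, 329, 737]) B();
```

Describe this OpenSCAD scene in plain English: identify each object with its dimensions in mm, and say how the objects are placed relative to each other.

A is a table with a 1665×685 mm rectangular top, 35 mm thick, top surface at z = 737 mm, supported by four round legs of 44 mm diameter, each leg's bounding box inset 56 mm from the nearest pair of top edges, running from the floor.

B is a rectangular picture frame lying in the x–z plane (depth along y). The opening is 427 mm wide (x) by 600 mm tall (z), surrounded by a border 73 mm wide on all four sides. The frame is 27 mm deep and is made of two full-height vertical stiles with two horizontal rails fitted between them.

The picture frame is on top of the table, centred.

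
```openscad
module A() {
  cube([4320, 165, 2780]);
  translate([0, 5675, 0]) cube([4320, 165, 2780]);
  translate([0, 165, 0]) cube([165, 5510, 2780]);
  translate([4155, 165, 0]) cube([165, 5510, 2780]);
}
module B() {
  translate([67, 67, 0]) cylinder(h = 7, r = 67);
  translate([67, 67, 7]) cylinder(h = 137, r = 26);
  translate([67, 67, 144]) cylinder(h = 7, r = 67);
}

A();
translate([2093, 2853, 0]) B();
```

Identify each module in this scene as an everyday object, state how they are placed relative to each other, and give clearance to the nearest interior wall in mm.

A is a house frame. B is a spool. The spool sits inside the house frame, centred. The clearance to the nearest interior wall is 1928 mm.

Clearances: x = 1928, y = 2688; minimum 1928 mm.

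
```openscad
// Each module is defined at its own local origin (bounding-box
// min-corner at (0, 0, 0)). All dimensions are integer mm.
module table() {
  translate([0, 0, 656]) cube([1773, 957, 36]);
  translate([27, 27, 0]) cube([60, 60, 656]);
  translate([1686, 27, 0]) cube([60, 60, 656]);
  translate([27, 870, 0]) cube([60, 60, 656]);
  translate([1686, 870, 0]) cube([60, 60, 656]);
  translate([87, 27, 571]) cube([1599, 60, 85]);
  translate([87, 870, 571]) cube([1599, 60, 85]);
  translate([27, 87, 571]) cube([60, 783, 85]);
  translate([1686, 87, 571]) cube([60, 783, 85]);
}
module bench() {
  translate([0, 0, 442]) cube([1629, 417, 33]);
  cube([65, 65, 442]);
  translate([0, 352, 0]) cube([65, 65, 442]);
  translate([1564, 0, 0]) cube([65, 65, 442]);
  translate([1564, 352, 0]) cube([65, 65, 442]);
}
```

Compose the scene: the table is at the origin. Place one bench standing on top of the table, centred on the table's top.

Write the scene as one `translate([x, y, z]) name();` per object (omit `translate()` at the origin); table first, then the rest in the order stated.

table();
translate([72, 270, 692]) bench();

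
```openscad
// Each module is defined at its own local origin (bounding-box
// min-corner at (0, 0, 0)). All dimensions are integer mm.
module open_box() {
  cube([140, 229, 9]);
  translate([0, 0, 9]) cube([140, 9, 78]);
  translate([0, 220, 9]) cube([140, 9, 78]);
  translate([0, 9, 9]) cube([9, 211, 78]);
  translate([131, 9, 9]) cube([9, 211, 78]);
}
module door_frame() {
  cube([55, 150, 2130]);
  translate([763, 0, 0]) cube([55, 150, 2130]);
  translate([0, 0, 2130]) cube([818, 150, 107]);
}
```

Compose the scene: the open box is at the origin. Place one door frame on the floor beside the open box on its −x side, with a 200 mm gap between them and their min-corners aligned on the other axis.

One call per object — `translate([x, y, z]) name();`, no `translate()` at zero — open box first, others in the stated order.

open_box();
translate([-1018, 0, 0]) door_frame();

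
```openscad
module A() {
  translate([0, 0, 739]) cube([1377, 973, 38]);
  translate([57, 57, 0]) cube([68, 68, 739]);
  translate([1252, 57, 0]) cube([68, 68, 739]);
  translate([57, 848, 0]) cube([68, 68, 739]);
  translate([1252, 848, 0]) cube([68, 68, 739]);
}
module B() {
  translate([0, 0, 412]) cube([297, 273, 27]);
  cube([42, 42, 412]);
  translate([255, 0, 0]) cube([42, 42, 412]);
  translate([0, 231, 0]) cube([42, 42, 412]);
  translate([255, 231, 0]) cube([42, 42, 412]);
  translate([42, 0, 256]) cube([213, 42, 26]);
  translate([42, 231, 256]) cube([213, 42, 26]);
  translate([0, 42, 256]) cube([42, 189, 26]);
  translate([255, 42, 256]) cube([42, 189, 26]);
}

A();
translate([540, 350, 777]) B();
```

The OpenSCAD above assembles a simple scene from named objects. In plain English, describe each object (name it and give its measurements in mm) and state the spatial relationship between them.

A is a rectangular dining table. The top is 1377×973×38 mm with its upper surface at z = 777 mm. It stands on four 68×68 mm square legs, each inset 57 mm from the nearest pair of top edges, running from the floor to the underside of the top.

B is a four-legged stool. The seat is a 297×273×27 mm slab whose top surface is at z = 439 mm; four square legs, each 42×42 mm in cross-section, run from the floor (z = 0) to the underside of the seat, each flush with a corner of the seat. Four stretchers, 42 mm wide and 26 mm tall, connect adjacent legs with their undersides at z = 256 mm, each running between the inner faces of the legs it joins and aligned with the legs' outer faces on the other axis.

The stool is on top of the table, centred.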